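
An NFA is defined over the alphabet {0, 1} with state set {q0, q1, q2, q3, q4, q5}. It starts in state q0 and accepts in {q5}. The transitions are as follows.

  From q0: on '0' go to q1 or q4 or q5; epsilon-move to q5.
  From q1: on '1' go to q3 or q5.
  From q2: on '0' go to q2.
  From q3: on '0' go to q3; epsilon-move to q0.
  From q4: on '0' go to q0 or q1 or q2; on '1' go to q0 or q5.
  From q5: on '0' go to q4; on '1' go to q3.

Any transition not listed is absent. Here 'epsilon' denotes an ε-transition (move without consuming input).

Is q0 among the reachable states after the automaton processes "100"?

Start: ε-closure({q0}) = {q0, q5}.
Read '1': q0→∅, q5→{q3}; union {q3}; ε-closure = {q0, q3, q5}.
Read '0': q0→{q1, q4, q5}, q3→{q3}, q5→{q4}; union {q1, q3, q4, q5}; ε-closure = {q0, q1, q3, q4, q5}.
Read '0': q0→{q1, q4, q5}, q1→∅, q3→{q3}, q4→{q0, q1, q2}, q5→{q4}; now {q0, q1, q2, q3, q4, q5}.
State q0 is in {q0, q1, q2, q3, q4, q5}.

Yes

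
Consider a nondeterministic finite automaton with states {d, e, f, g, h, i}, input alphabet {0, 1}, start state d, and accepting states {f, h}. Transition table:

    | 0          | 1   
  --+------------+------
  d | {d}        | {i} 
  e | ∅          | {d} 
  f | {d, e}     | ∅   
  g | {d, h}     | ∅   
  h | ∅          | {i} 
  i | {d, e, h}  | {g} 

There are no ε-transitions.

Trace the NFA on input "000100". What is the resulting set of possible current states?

{d}

Start in {d}.
Read '0': d→{d}; now {d}.
Read '0': d→{d}; now {d}.
Read '0': d→{d}; now {d}.
Read '1': d→{i}; now {i}.
Read '0': i→{d, e, h}; now {d, e, h}.
Read '0': d→{d}, e→∅, h→∅; now {d}.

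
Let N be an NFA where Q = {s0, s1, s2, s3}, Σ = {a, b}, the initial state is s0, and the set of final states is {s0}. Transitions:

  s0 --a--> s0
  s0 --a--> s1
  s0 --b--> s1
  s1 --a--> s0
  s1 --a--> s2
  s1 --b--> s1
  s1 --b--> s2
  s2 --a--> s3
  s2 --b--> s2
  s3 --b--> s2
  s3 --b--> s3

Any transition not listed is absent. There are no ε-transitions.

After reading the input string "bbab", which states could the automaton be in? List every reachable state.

{s1, s2, s3}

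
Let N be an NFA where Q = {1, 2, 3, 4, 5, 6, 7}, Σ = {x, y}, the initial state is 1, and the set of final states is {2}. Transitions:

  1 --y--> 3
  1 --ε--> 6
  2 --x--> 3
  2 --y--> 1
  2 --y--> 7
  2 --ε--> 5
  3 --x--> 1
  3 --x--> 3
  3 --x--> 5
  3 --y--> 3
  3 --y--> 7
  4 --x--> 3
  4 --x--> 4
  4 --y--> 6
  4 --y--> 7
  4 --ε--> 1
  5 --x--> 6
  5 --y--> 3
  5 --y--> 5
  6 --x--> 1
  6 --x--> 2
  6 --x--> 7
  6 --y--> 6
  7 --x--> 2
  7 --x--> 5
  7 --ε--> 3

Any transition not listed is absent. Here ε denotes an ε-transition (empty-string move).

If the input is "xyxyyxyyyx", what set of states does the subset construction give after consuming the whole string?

Start: ε-closure({1}) = {1, 6}.
Read 'x': 1→∅, 6→{1, 2, 7}; union {1, 2, 7}; ε-closure = {1, 2, 3, 5, 6, 7}.
Read 'y': 1→{3}, 2→{1, 7}, 3→{3, 7}, 5→{3, 5}, 6→{6}, 7→∅; now {1, 3, 5, 6, 7}.
Read 'x': 1→∅, 3→{1, 3, 5}, 5→{6}, 6→{1, 2, 7}, 7→{2, 5}; now {1, 2, 3, 5, 6, 7}.
Read 'y': 1→{3}, 2→{1, 7}, 3→{3, 7}, 5→{3, 5}, 6→{6}, 7→∅; now {1, 3, 5, 6, 7}.
Read 'y': 1→{3}, 3→{3, 7}, 5→{3, 5}, 6→{6}, 7→∅; now {3, 5, 6, 7}.
Read 'x': 3→{1, 3, 5}, 5→{6}, 6→{1, 2, 7}, 7→{2, 5}; now {1, 2, 3, 5, 6, 7}.
Read 'y': 1→{3}, 2→{1, 7}, 3→{3, 7}, 5→{3, 5}, 6→{6}, 7→∅; now {1, 3, 5, 6, 7}.
Read 'y': 1→{3}, 3→{3, 7}, 5→{3, 5}, 6→{6}, 7→∅; now {3, 5, 6, 7}.
Read 'y': 3→{3, 7}, 5→{3, 5}, 6→{6}, 7→∅; now {3, 5, 6, 7}.
Read 'x': 3→{1, 3, 5}, 5→{6}, 6→{1, 2, 7}, 7→{2, 5}; now {1, 2, 3, 5, 6, 7}.

{1, 2, 3, 5, 6, 7}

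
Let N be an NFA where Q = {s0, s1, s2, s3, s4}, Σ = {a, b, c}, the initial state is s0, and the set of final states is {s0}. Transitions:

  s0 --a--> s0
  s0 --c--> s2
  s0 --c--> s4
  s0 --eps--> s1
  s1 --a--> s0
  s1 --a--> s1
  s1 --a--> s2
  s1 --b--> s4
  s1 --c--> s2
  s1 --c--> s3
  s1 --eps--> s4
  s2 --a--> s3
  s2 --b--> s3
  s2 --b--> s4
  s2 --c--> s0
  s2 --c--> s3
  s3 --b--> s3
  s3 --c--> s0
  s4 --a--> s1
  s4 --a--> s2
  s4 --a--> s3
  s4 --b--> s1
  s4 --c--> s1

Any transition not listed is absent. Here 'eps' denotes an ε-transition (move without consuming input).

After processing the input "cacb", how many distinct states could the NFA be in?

Start: ε-closure({s0}) = {s0, s1, s4}.
Read 'c': {s0, s1, s4} → {s1, s2, s3, s4}.
Read 'a': {s1, s2, s3, s4} → {s0, s1, s2, s3, s4}.
Read 'c': {s0, s1, s2, s3, s4} → {s0, s1, s2, s3, s4}.
Read 'b': {s0, s1, s2, s3, s4} → {s1, s3, s4}.
That set has 3 states.

3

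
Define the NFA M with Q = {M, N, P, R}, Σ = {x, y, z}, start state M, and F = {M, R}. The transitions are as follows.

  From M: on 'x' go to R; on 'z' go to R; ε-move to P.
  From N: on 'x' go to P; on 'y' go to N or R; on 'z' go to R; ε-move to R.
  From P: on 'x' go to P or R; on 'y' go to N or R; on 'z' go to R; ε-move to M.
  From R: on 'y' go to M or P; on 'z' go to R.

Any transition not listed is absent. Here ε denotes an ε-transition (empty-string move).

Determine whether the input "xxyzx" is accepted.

Start: ε-closure({M}) = {M, P}.
Read 'x': M→{R}, P→{P, R}; union {P, R}; ε-closure = {M, P, R}.
Read 'x': M→{R}, P→{P, R}, R→∅; union {P, R}; ε-closure = {M, P, R}.
Read 'y': M→∅, P→{N, R}, R→{M, P}; now {M, N, P, R}.
Read 'z': M→{R}, N→{R}, P→{R}, R→{R}; now {R}.
Read 'x': R→∅; now ∅.
The final set ∅ contains no accepting state.

No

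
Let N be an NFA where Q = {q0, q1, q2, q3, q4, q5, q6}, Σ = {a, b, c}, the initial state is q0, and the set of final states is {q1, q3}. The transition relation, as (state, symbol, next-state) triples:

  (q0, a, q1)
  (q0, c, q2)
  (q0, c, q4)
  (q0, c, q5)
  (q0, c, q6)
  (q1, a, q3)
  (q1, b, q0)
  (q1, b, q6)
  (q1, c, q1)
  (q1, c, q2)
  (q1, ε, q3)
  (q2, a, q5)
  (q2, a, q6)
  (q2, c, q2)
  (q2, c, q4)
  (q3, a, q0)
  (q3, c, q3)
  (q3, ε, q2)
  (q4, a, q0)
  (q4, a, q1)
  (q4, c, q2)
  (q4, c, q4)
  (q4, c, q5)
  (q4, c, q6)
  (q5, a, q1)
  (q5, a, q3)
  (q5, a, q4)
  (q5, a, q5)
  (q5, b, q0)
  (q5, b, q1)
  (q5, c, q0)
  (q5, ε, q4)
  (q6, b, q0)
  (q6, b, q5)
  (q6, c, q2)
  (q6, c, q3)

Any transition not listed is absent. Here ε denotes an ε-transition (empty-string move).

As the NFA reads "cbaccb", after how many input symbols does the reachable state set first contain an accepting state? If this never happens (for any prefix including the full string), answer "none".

2

Start in {q0}.
Read 'c': q0→{q2, q4, q5, q6}; now {q2, q4, q5, q6}.
Read 'b': q2→∅, q4→∅, q5→{q0, q1}, q6→{q0, q5}; union {q0, q1, q5}; ε-closure = {q0, q1, q2, q3, q4, q5}.
None of the earlier sets intersect F, but {q0, q1, q2, q3, q4, q5} does.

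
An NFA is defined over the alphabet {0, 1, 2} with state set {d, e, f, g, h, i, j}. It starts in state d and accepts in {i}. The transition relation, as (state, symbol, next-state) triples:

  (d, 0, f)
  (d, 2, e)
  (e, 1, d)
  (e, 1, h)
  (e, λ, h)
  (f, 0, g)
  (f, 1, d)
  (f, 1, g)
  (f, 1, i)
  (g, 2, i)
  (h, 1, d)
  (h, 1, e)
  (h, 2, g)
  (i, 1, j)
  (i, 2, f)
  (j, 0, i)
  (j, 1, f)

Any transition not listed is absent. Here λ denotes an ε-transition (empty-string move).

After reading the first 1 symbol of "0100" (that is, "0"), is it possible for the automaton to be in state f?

Start in {d}.
Read '0': {d} → {f}.
State f is in {f}.

Yes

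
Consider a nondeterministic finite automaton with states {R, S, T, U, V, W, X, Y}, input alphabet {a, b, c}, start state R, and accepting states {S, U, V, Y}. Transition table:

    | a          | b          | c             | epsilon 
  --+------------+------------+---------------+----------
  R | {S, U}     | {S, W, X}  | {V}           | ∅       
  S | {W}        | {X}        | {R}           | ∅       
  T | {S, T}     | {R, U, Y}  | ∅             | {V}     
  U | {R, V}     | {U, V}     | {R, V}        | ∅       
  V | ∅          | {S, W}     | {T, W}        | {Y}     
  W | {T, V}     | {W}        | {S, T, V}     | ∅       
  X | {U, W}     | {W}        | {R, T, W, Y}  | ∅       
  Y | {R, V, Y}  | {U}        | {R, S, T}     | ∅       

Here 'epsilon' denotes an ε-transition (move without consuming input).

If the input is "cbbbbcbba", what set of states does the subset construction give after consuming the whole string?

Start in {R}.
Read 'c': R→{V}; union {V}; ε-closure = {V, Y}.
Read 'b': V→{S, W}, Y→{U}; now {S, U, W}.
Read 'b': S→{X}, U→{U, V}, W→{W}; union {U, V, W, X}; ε-closure = {U, V, W, X, Y}.
Read 'b': U→{U, V}, V→{S, W}, W→{W}, X→{W}, Y→{U}; union {S, U, V, W}; ε-closure = {S, U, V, W, Y}.
Read 'b': S→{X}, U→{U, V}, V→{S, W}, W→{W}, Y→{U}; union {S, U, V, W, X}; ε-closure = {S, U, V, W, X, Y}.
Read 'c': S→{R}, U→{R, V}, V→{T, W}, W→{S, T, V}, X→{R, T, W, Y}, Y→{R, S, T}; now {R, S, T, V, W, Y}.
Read 'b': R→{S, W, X}, S→{X}, T→{R, U, Y}, V→{S, W}, W→{W}, Y→{U}; now {R, S, U, W, X, Y}.
Read 'b': R→{S, W, X}, S→{X}, U→{U, V}, W→{W}, X→{W}, Y→{U}; union {S, U, V, W, X}; ε-closure = {S, U, V, W, X, Y}.
Read 'a': S→{W}, U→{R, V}, V→∅, W→{T, V}, X→{U, W}, Y→{R, V, Y}; now {R, T, U, V, W, Y}.

{R, T, U, V, W, Y}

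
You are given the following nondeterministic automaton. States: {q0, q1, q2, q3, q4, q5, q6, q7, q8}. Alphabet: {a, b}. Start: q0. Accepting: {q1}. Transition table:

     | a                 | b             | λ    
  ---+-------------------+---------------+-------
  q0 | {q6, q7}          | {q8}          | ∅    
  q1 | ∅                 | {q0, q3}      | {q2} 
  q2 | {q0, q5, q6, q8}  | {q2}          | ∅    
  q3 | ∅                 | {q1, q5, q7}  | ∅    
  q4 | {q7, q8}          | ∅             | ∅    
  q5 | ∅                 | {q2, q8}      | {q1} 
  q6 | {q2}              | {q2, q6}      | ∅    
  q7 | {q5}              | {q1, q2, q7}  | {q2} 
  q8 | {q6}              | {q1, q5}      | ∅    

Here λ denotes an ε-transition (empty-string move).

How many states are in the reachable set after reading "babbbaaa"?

7

Start in {q0}.
Read 'b': {q0} → {q8}.
Read 'a': {q8} → {q6}.
Read 'b': {q6} → {q2, q6}.
Read 'b': {q2, q6} → {q2, q6}.
Read 'b': {q2, q6} → {q2, q6}.
Read 'a': {q2, q6} → {q0, q1, q2, q5, q6, q8}.
Read 'a': {q0, q1, q2, q5, q6, q8} → {q0, q1, q2, q5, q6, q7, q8}.
Read 'a': {q0, q1, q2, q5, q6, q7, q8} → {q0, q1, q2, q5, q6, q7, q8}.
That set has 7 states.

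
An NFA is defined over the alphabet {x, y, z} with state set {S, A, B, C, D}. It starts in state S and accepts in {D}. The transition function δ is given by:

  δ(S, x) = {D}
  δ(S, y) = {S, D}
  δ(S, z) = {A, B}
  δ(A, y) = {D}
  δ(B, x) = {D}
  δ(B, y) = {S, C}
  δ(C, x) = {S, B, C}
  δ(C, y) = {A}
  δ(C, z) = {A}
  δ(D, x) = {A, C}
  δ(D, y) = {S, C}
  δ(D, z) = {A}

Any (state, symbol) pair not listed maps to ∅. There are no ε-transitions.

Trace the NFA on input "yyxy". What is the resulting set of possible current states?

Start in {S}.
Read 'y': S→{S, D}; now {S, D}.
Read 'y': S→{S, D}, D→{S, C}; now {S, C, D}.
Read 'x': S→{D}, C→{S, B, C}, D→{A, C}; now {S, A, B, C, D}.
Read 'y': S→{S, D}, A→{D}, B→{S, C}, C→{A}, D→{S, C}; now {S, A, C, D}.

{S, A, C, D}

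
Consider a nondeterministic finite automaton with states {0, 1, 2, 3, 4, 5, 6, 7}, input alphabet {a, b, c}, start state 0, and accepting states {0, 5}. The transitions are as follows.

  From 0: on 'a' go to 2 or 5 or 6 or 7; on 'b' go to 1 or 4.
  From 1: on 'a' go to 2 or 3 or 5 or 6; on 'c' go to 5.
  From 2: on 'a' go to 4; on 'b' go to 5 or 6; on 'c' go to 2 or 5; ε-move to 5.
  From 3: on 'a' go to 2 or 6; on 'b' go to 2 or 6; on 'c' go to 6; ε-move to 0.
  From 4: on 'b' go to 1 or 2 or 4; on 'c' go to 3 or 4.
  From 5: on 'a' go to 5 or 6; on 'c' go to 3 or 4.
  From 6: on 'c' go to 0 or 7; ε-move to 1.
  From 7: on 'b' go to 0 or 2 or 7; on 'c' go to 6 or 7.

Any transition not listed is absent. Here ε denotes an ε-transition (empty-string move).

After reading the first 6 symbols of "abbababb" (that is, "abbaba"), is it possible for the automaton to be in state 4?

Start in {0}.
Read 'a': {0} → {1, 2, 5, 6, 7}.
Read 'b': {1, 2, 5, 6, 7} → {0, 1, 2, 5, 6, 7}.
Read 'b': {0, 1, 2, 5, 6, 7} → {0, 1, 2, 4, 5, 6, 7}.
Read 'a': {0, 1, 2, 4, 5, 6, 7} → {0, 1, 2, 3, 4, 5, 6, 7}.
Read 'b': {0, 1, 2, 3, 4, 5, 6, 7} → {0, 1, 2, 4, 5, 6, 7}.
Read 'a': {0, 1, 2, 4, 5, 6, 7} → {0, 1, 2, 3, 4, 5, 6, 7}.
State 4 is in {0, 1, 2, 3, 4, 5, 6, 7}.

Yes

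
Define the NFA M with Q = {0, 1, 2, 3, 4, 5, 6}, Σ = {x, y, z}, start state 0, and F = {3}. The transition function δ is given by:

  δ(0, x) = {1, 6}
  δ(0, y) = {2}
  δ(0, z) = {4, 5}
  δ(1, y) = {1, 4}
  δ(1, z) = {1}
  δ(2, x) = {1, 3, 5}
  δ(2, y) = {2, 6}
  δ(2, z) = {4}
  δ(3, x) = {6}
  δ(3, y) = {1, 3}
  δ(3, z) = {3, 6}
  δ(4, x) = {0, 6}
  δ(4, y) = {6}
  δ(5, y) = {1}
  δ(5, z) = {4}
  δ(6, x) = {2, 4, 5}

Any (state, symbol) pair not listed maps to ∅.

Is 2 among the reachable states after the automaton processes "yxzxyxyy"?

Yes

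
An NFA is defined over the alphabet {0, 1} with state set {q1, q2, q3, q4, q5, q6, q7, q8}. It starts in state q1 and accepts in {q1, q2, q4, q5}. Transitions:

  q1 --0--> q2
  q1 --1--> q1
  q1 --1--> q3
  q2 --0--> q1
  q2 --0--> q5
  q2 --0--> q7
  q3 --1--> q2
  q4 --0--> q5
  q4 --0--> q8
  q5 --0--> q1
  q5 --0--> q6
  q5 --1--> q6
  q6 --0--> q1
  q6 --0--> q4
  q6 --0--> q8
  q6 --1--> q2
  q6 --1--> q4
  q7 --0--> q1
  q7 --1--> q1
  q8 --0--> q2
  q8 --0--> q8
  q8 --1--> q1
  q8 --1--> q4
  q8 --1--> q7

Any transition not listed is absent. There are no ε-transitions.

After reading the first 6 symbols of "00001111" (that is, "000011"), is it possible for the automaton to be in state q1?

Yes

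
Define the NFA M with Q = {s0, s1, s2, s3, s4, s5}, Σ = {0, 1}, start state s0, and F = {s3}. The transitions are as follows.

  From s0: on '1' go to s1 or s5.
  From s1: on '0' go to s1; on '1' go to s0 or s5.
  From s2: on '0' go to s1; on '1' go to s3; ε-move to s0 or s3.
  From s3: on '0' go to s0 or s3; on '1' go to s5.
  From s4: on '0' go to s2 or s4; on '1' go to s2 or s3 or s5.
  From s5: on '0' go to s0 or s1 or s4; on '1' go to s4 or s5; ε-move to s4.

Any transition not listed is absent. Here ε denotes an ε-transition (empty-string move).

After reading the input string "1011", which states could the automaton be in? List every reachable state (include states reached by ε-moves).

Start in {s0}.
Read '1': s0→{s1, s5}; union {s1, s5}; ε-closure = {s1, s4, s5}.
Read '0': s1→{s1}, s4→{s2, s4}, s5→{s0, s1, s4}; union {s0, s1, s2, s4}; ε-closure = {s0, s1, s2, s3, s4}.
Read '1': s0→{s1, s5}, s1→{s0, s5}, s2→{s3}, s3→{s5}, s4→{s2, s3, s5}; union {s0, s1, s2, s3, s5}; ε-closure = {s0, s1, s2, s3, s4, s5}.
Read '1': s0→{s1, s5}, s1→{s0, s5}, s2→{s3}, s3→{s5}, s4→{s2, s3, s5}, s5→{s4, s5}; now {s0, s1, s2, s3, s4, s5}.

{s0, s1, s2, s3, s4, s5}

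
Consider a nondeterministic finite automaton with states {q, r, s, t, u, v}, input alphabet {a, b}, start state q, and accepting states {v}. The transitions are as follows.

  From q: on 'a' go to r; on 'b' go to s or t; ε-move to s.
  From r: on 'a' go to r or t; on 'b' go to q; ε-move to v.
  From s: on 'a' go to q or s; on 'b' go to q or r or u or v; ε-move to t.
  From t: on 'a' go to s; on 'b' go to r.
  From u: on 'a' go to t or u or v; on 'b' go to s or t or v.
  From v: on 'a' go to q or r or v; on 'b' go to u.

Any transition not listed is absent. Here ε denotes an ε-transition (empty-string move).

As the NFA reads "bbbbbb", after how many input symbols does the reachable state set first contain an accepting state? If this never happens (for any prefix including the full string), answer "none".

1

Start: ε-closure({q}) = {q, s, t}.
Read 'b': q→{s, t}, s→{q, r, u, v}, t→{r}; now {q, r, s, t, u, v}.
None of the earlier sets intersect F, but {q, r, s, t, u, v} does.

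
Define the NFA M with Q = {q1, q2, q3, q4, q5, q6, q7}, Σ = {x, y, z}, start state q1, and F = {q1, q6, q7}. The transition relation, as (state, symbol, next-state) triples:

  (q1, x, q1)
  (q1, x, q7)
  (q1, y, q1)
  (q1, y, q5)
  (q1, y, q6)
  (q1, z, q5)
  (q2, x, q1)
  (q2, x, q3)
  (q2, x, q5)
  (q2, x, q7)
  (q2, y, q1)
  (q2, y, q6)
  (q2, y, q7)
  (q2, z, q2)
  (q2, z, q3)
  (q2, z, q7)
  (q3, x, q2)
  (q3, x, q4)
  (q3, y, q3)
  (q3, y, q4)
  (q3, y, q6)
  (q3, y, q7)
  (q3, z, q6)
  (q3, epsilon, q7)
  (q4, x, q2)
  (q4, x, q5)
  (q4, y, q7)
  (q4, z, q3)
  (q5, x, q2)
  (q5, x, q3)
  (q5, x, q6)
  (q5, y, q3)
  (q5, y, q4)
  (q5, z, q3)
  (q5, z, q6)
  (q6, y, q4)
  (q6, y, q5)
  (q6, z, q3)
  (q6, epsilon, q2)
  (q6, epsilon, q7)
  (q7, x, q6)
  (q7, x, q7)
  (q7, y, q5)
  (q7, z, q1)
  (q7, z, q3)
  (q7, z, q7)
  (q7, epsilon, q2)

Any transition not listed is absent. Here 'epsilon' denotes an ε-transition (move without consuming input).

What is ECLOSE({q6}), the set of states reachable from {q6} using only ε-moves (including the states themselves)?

Begin with {q6}.
ε-move q6 → q2; add q2.
ε-move q6 → q7; add q7.

{q2, q6, q7}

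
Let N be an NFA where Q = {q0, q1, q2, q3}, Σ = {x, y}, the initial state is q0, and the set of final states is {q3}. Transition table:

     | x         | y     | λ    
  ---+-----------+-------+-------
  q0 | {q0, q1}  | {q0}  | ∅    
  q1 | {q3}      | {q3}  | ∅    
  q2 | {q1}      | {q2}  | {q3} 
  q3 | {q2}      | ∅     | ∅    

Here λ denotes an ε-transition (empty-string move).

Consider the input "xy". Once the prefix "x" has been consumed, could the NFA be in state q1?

Yes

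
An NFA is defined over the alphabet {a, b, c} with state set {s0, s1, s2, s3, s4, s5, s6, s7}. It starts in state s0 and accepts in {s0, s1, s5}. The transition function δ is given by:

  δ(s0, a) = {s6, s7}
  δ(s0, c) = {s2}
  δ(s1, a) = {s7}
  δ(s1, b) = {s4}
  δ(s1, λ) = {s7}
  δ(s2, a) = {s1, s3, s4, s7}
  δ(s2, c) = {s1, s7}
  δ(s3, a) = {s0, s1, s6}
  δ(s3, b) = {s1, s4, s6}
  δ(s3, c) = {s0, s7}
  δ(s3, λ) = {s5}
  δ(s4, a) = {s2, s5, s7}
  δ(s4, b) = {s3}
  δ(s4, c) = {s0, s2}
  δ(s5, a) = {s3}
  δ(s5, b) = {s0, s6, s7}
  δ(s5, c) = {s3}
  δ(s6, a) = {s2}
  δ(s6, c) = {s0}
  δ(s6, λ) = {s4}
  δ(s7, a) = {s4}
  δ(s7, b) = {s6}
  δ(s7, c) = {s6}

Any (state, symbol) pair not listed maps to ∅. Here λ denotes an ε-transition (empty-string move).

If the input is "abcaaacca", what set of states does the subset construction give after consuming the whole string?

Start in {s0}.
Read 'a': s0→{s6, s7}; union {s6, s7}; ε-closure = {s4, s6, s7}.
Read 'b': s4→{s3}, s6→∅, s7→{s6}; union {s3, s6}; ε-closure = {s3, s4, s5, s6}.
Read 'c': s3→{s0, s7}, s4→{s0, s2}, s5→{s3}, s6→{s0}; union {s0, s2, s3, s7}; ε-closure = {s0, s2, s3, s5, s7}.
Read 'a': s0→{s6, s7}, s2→{s1, s3, s4, s7}, s3→{s0, s1, s6}, s5→{s3}, s7→{s4}; union {s0, s1, s3, s4, s6, s7}; ε-closure = {s0, s1, s3, s4, s5, s6, s7}.
Read 'a': s0→{s6, s7}, s1→{s7}, s3→{s0, s1, s6}, s4→{s2, s5, s7}, s5→{s3}, s6→{s2}, s7→{s4}; now {s0, s1, s2, s3, s4, s5, s6, s7}.
Read 'a': s0→{s6, s7}, s1→{s7}, s2→{s1, s3, s4, s7}, s3→{s0, s1, s6}, s4→{s2, s5, s7}, s5→{s3}, s6→{s2}, s7→{s4}; now {s0, s1, s2, s3, s4, s5, s6, s7}.
Read 'c': s0→{s2}, s1→∅, s2→{s1, s7}, s3→{s0, s7}, s4→{s0, s2}, s5→{s3}, s6→{s0}, s7→{s6}; union {s0, s1, s2, s3, s6, s7}; ε-closure = {s0, s1, s2, s3, s4, s5, s6, s7}.
Read 'c': s0→{s2}, s1→∅, s2→{s1, s7}, s3→{s0, s7}, s4→{s0, s2}, s5→{s3}, s6→{s0}, s7→{s6}; union {s0, s1, s2, s3, s6, s7}; ε-closure = {s0, s1, s2, s3, s4, s5, s6, s7}.
Read 'a': s0→{s6, s7}, s1→{s7}, s2→{s1, s3, s4, s7}, s3→{s0, s1, s6}, s4→{s2, s5, s7}, s5→{s3}, s6→{s2}, s7→{s4}; now {s0, s1, s2, s3, s4, s5, s6, s7}.

{s0, s1, s2, s3, s4, s5, s6, s7}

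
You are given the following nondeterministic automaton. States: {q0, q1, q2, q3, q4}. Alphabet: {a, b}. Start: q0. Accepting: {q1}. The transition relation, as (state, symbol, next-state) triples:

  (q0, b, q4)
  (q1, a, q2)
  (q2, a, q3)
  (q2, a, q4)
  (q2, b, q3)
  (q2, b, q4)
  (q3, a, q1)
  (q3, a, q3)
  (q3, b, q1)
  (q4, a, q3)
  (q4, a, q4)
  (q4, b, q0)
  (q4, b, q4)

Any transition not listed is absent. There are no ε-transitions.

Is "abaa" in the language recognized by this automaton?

No

Start in {q0}.
Read 'a': q0→∅; now ∅.
The set is empty and remains empty for the remaining 3 symbols.
The final set ∅ contains no accepting state.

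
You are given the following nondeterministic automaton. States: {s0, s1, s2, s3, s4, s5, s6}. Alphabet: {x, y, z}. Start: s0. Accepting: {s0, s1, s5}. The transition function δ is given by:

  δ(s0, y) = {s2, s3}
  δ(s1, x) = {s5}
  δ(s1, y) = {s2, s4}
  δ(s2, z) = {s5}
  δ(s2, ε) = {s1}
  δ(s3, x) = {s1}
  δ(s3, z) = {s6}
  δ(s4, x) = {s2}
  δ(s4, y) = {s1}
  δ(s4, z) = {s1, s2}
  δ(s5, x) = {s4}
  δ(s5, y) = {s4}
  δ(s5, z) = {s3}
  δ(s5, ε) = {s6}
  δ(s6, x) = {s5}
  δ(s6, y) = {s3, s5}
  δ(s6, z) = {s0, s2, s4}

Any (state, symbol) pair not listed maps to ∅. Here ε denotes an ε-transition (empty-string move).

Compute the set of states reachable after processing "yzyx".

{s1, s2, s4, s5, s6}

Start in {s0}.
Read 'y': {s0} → {s1, s2, s3}.
Read 'z': {s1, s2, s3} → {s5, s6}.
Read 'y': {s5, s6} → {s3, s4, s5, s6}.
Read 'x': {s3, s4, s5, s6} → {s1, s2, s4, s5, s6}.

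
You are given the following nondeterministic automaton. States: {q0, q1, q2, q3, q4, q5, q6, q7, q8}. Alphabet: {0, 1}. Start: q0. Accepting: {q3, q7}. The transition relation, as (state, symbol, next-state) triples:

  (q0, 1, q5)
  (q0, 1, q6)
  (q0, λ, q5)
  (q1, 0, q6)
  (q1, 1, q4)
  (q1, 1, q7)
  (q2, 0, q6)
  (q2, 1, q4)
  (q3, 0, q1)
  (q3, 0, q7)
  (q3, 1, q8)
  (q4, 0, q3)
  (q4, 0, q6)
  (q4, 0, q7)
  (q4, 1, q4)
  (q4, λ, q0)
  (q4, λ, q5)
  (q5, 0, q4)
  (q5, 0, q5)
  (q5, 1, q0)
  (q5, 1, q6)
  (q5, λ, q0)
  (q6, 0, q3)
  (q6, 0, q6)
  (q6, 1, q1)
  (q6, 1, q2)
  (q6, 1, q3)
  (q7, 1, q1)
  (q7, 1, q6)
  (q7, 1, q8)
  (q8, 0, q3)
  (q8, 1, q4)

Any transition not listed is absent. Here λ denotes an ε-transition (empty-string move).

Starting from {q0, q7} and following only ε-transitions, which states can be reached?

{q0, q5, q7}

Begin with {q0, q7}.
ε-move q0 → q5; add q5.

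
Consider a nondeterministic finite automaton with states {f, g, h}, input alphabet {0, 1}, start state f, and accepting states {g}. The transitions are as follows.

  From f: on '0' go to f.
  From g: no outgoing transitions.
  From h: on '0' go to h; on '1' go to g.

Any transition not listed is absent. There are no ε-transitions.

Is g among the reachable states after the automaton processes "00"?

Start in {f}.
Read '0': f→{f}; now {f}.
Read '0': f→{f}; now {f}.
State g is not in {f}.

No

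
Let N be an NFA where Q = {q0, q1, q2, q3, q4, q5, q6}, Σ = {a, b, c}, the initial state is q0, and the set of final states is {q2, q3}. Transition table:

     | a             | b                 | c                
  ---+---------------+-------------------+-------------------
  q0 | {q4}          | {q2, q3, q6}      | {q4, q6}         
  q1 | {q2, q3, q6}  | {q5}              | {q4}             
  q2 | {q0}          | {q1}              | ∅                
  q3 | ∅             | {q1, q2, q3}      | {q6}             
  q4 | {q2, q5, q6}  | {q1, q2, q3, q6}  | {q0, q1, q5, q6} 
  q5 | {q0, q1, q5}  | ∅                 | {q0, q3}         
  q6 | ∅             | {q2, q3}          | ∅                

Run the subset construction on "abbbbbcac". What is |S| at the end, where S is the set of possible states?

Start in {q0}.
Read 'a': {q0} → {q4}.
Read 'b': {q4} → {q1, q2, q3, q6}.
Read 'b': {q1, q2, q3, q6} → {q1, q2, q3, q5}.
Read 'b': {q1, q2, q3, q5} → {q1, q2, q3, q5}.
Read 'b': {q1, q2, q3, q5} → {q1, q2, q3, q5}.
Read 'b': {q1, q2, q3, q5} → {q1, q2, q3, q5}.
Read 'c': {q1, q2, q3, q5} → {q0, q3, q4, q6}.
Read 'a': {q0, q3, q4, q6} → {q2, q4, q5, q6}.
Read 'c': {q2, q4, q5, q6} → {q0, q1, q3, q5, q6}.
That set has 5 states.

5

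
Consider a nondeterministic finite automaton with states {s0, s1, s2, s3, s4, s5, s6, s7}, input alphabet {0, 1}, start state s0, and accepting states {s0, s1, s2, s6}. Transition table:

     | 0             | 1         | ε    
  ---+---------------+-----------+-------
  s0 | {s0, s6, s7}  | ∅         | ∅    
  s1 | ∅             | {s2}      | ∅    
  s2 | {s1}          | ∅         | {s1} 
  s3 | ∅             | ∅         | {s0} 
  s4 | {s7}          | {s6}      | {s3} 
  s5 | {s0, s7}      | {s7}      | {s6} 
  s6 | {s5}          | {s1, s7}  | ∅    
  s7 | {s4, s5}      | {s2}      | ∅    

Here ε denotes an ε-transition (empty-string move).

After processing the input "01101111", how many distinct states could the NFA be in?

2

Start in {s0}.
Read '0': s0→{s0, s6, s7}; now {s0, s6, s7}.
Read '1': s0→∅, s6→{s1, s7}, s7→{s2}; now {s1, s2, s7}.
Read '1': s1→{s2}, s2→∅, s7→{s2}; union {s2}; ε-closure = {s1, s2}.
Read '0': s1→∅, s2→{s1}; now {s1}.
Read '1': s1→{s2}; union {s2}; ε-closure = {s1, s2}.
Read '1': s1→{s2}, s2→∅; union {s2}; ε-closure = {s1, s2}.
Read '1': s1→{s2}, s2→∅; union {s2}; ε-closure = {s1, s2}.
Read '1': s1→{s2}, s2→∅; union {s2}; ε-closure = {s1, s2}.
That set has 2 states.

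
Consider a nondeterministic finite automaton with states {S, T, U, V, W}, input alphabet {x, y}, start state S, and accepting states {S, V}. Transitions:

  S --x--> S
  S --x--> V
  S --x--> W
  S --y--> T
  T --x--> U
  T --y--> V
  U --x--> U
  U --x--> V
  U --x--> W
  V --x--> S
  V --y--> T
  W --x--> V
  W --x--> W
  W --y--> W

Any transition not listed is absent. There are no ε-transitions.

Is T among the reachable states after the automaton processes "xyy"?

No

Start in {S}.
Read 'x': {S} → {S, V, W}.
Read 'y': {S, V, W} → {T, W}.
Read 'y': {T, W} → {V, W}.
State T is not in {V, W}.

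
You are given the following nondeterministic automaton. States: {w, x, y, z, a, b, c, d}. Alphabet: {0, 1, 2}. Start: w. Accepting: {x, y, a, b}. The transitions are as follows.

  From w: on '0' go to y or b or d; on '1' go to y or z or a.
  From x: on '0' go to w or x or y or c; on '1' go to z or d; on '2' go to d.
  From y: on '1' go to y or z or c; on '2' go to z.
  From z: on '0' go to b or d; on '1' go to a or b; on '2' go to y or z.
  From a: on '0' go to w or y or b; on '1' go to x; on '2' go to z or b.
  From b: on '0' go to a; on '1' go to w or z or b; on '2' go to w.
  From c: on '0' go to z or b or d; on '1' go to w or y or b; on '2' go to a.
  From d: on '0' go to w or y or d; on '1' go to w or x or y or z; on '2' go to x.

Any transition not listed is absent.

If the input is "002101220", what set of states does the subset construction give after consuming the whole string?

{w, x, y, a, b, c, d}

Start in {w}.
Read '0': {w} → {y, b, d}.
Read '0': {y, b, d} → {w, y, a, d}.
Read '2': {w, y, a, d} → {x, z, b}.
Read '1': {x, z, b} → {w, z, a, b, d}.
Read '0': {w, z, a, b, d} → {w, y, a, b, d}.
Read '1': {w, y, a, b, d} → {w, x, y, z, a, b, c}.
Read '2': {w, x, y, z, a, b, c} → {w, y, z, a, b, d}.
Read '2': {w, y, z, a, b, d} → {w, x, y, z, b}.
Read '0': {w, x, y, z, b} → {w, x, y, a, b, c, d}.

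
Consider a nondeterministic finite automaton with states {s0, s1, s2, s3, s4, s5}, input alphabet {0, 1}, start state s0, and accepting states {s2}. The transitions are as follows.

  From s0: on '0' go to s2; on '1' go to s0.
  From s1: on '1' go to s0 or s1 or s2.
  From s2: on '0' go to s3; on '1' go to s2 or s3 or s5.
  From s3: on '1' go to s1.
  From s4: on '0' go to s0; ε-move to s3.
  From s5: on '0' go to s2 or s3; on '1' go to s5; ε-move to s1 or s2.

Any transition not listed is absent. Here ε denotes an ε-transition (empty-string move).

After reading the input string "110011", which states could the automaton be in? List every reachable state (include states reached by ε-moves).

{s0, s1, s2}

Start in {s0}.
Read '1': s0→{s0}; now {s0}.
Read '1': s0→{s0}; now {s0}.
Read '0': s0→{s2}; now {s2}.
Read '0': s2→{s3}; now {s3}.
Read '1': s3→{s1}; now {s1}.
Read '1': s1→{s0, s1, s2}; now {s0, s1, s2}.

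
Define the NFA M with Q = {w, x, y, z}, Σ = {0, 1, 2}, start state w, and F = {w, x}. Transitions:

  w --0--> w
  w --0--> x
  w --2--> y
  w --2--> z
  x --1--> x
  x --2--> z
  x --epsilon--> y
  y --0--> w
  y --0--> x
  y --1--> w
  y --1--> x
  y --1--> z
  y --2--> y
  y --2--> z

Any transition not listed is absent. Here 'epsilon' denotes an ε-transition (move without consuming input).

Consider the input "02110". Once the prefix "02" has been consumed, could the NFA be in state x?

No

Start in {w}.
Read '0': {w} → {w, x, y}.
Read '2': {w, x, y} → {y, z}.
State x is not in {y, z}.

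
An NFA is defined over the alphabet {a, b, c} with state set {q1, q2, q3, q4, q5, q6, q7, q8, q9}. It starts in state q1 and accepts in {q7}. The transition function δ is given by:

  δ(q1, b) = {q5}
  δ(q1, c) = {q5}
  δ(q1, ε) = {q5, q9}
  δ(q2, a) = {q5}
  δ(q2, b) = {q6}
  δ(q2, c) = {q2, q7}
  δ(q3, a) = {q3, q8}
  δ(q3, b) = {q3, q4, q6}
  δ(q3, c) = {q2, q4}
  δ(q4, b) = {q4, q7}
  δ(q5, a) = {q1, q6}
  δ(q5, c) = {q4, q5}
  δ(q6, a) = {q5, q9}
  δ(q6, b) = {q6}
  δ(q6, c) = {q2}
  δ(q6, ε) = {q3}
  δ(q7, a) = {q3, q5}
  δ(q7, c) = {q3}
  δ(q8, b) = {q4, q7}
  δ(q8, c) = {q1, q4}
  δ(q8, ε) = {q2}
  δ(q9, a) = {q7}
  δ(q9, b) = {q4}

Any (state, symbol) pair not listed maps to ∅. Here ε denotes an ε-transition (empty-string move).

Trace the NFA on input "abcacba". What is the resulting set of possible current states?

Start: ε-closure({q1}) = {q1, q5, q9}.
Read 'a': q1→∅, q5→{q1, q6}, q9→{q7}; union {q1, q6, q7}; ε-closure = {q1, q3, q5, q6, q7, q9}.
Read 'b': q1→{q5}, q3→{q3, q4, q6}, q5→∅, q6→{q6}, q7→∅, q9→{q4}; now {q3, q4, q5, q6}.
Read 'c': q3→{q2, q4}, q4→∅, q5→{q4, q5}, q6→{q2}; now {q2, q4, q5}.
Read 'a': q2→{q5}, q4→∅, q5→{q1, q6}; union {q1, q5, q6}; ε-closure = {q1, q3, q5, q6, q9}.
Read 'c': q1→{q5}, q3→{q2, q4}, q5→{q4, q5}, q6→{q2}, q9→∅; now {q2, q4, q5}.
Read 'b': q2→{q6}, q4→{q4, q7}, q5→∅; union {q4, q6, q7}; ε-closure = {q3, q4, q6, q7}.
Read 'a': q3→{q3, q8}, q4→∅, q6→{q5, q9}, q7→{q3, q5}; union {q3, q5, q8, q9}; ε-closure = {q2, q3, q5, q8, q9}.

{q2, q3, q5, q8, q9}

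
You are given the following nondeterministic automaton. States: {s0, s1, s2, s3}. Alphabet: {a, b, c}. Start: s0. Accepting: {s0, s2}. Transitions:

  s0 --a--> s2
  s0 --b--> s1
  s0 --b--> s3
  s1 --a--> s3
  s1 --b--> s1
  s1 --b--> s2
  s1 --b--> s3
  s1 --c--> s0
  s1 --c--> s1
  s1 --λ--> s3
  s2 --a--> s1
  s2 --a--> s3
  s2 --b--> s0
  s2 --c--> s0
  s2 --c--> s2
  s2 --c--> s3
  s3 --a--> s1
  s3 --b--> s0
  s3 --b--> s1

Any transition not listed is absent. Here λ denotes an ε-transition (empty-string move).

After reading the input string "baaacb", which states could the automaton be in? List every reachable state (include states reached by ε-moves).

{s0, s1, s2, s3}

Start in {s0}.
Read 'b': s0→{s1, s3}; now {s1, s3}.
Read 'a': s1→{s3}, s3→{s1}; now {s1, s3}.
Read 'a': s1→{s3}, s3→{s1}; now {s1, s3}.
Read 'a': s1→{s3}, s3→{s1}; now {s1, s3}.
Read 'c': s1→{s0, s1}, s3→∅; union {s0, s1}; ε-closure = {s0, s1, s3}.
Read 'b': s0→{s1, s3}, s1→{s1, s2, s3}, s3→{s0, s1}; now {s0, s1, s2, s3}.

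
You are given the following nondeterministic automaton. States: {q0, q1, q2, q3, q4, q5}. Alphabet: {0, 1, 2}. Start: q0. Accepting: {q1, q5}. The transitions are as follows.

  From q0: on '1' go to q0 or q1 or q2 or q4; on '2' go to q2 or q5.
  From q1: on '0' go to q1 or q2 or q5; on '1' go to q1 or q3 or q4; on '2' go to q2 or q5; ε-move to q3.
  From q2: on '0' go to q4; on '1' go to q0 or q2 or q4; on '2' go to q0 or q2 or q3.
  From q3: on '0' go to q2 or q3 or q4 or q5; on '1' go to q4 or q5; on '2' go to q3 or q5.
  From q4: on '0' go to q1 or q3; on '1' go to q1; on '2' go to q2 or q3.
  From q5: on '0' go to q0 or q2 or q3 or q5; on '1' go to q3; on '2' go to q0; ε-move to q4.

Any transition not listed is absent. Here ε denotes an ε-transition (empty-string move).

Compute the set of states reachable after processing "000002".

∅

Start in {q0}.
Read '0': q0→∅; now ∅.
The set is empty and remains empty for the remaining 5 symbols.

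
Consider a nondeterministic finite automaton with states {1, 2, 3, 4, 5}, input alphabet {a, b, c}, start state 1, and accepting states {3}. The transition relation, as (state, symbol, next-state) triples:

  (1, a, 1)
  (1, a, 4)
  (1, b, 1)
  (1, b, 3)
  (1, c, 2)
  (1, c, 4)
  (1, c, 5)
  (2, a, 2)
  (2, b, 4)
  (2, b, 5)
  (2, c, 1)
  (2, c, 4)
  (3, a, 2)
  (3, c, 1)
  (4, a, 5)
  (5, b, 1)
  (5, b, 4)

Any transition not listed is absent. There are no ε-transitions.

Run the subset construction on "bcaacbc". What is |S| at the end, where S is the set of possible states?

Start in {1}.
Read 'b': 1→{1, 3}; now {1, 3}.
Read 'c': 1→{2, 4, 5}, 3→{1}; now {1, 2, 4, 5}.
Read 'a': 1→{1, 4}, 2→{2}, 4→{5}, 5→∅; now {1, 2, 4, 5}.
Read 'a': 1→{1, 4}, 2→{2}, 4→{5}, 5→∅; now {1, 2, 4, 5}.
Read 'c': 1→{2, 4, 5}, 2→{1, 4}, 4→∅, 5→∅; now {1, 2, 4, 5}.
Read 'b': 1→{1, 3}, 2→{4, 5}, 4→∅, 5→{1, 4}; now {1, 3, 4, 5}.
Read 'c': 1→{2, 4, 5}, 3→{1}, 4→∅, 5→∅; now {1, 2, 4, 5}.
That set has 4 states.

4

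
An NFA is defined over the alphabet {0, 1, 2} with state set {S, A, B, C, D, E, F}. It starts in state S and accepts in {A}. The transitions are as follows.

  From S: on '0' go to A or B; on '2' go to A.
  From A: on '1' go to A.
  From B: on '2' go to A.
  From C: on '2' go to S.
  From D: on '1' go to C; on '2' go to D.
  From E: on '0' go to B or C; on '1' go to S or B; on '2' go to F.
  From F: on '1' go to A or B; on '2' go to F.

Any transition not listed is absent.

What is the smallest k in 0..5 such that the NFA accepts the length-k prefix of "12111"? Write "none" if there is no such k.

none

Start in {S}.
Read '1': {S} → ∅.
The set is empty and remains empty for the remaining 4 symbols.
No reachable set along the way intersects F.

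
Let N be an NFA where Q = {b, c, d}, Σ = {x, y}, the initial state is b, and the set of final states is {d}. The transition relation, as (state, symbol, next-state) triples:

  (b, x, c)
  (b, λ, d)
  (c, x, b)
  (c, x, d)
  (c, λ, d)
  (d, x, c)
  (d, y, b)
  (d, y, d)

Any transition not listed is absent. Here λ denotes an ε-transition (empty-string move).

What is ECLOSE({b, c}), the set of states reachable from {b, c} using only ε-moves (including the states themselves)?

Begin with {b, c}.
ε-move b → d; add d.

{b, c, d}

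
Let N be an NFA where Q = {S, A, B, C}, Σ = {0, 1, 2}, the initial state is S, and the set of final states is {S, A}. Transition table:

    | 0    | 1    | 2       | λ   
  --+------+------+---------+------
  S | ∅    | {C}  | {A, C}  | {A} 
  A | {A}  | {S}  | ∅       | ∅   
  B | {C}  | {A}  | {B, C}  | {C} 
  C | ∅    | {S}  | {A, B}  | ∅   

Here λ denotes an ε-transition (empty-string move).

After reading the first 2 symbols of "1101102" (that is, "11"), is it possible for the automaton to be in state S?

Yes

Start: ε-closure({S}) = {S, A}.
Read '1': S→{C}, A→{S}; union {S, C}; ε-closure = {S, A, C}.
Read '1': S→{C}, A→{S}, C→{S}; union {S, C}; ε-closure = {S, A, C}.
State S is in {S, A, C}.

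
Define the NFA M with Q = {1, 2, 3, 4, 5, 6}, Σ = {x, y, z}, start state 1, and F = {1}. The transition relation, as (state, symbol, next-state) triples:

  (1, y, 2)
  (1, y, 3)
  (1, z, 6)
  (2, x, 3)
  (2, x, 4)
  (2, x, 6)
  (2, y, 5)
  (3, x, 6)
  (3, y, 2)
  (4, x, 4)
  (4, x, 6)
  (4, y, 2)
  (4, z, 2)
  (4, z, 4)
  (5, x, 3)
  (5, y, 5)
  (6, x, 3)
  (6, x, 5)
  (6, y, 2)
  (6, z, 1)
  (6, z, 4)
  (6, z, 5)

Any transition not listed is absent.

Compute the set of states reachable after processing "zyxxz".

{1, 2, 4, 5}

Start in {1}.
Read 'z': {1} → {6}.
Read 'y': {6} → {2}.
Read 'x': {2} → {3, 4, 6}.
Read 'x': {3, 4, 6} → {3, 4, 5, 6}.
Read 'z': {3, 4, 5, 6} → {1, 2, 4, 5}.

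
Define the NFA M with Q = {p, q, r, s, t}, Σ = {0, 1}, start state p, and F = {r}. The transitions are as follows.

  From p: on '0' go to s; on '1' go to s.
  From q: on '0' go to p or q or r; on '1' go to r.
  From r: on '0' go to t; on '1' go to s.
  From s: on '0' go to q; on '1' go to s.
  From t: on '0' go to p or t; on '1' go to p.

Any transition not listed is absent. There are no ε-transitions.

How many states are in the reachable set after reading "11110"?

Start in {p}.
Read '1': p→{s}; now {s}.
Read '1': s→{s}; now {s}.
Read '1': s→{s}; now {s}.
Read '1': s→{s}; now {s}.
Read '0': s→{q}; now {q}.
That set has 1 state.

1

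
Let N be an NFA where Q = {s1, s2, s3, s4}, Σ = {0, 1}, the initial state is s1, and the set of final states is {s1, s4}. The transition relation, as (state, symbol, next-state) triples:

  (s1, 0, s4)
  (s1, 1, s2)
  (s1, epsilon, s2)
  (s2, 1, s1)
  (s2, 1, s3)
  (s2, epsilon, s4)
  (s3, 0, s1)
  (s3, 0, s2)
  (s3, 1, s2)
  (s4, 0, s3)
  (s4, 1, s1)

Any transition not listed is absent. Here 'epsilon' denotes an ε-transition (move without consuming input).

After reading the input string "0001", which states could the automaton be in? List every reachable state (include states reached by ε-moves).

{s1, s2, s3, s4}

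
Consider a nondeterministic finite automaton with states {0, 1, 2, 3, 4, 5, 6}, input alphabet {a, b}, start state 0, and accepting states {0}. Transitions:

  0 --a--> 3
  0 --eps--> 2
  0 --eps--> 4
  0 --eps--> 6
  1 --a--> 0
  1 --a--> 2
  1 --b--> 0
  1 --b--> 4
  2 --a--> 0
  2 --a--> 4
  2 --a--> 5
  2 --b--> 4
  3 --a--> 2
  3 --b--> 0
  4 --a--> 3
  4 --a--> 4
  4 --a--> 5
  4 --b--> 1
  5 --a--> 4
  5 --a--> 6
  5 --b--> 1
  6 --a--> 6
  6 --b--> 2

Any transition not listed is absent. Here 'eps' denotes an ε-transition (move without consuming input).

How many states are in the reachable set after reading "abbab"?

5

Start: ε-closure({0}) = {0, 2, 4, 6}.
Read 'a': 0→{3}, 2→{0, 4, 5}, 4→{3, 4, 5}, 6→{6}; union {0, 3, 4, 5, 6}; ε-closure = {0, 2, 3, 4, 5, 6}.
Read 'b': 0→∅, 2→{4}, 3→{0}, 4→{1}, 5→{1}, 6→{2}; union {0, 1, 2, 4}; ε-closure = {0, 1, 2, 4, 6}.
Read 'b': 0→∅, 1→{0, 4}, 2→{4}, 4→{1}, 6→{2}; union {0, 1, 2, 4}; ε-closure = {0, 1, 2, 4, 6}.
Read 'a': 0→{3}, 1→{0, 2}, 2→{0, 4, 5}, 4→{3, 4, 5}, 6→{6}; now {0, 2, 3, 4, 5, 6}.
Read 'b': 0→∅, 2→{4}, 3→{0}, 4→{1}, 5→{1}, 6→{2}; union {0, 1, 2, 4}; ε-closure = {0, 1, 2, 4, 6}.
That set has 5 states.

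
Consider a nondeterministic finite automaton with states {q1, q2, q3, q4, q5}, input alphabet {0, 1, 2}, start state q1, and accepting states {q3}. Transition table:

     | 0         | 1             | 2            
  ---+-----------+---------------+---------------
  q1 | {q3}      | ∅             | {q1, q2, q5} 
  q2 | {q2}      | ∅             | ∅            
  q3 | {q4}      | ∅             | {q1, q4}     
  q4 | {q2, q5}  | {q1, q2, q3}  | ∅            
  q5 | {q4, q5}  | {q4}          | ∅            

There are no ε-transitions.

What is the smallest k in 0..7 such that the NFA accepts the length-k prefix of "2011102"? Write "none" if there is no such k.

2

Start in {q1}.
Read '2': {q1} → {q1, q2, q5}.
Read '0': {q1, q2, q5} → {q2, q3, q4, q5}.
None of the earlier sets intersect F, but {q2, q3, q4, q5} does.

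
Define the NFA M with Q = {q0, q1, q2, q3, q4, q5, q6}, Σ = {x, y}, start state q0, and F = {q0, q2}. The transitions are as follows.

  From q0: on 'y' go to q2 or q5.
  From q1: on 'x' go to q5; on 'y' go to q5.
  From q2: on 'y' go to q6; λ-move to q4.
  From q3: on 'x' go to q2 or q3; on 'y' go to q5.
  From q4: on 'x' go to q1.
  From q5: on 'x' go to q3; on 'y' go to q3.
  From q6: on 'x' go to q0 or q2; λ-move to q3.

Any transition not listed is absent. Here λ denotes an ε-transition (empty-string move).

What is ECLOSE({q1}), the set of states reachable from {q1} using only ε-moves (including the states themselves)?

Begin with {q1}.
No ε-moves leave this set, so the closure equals the set itself.

{q1}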